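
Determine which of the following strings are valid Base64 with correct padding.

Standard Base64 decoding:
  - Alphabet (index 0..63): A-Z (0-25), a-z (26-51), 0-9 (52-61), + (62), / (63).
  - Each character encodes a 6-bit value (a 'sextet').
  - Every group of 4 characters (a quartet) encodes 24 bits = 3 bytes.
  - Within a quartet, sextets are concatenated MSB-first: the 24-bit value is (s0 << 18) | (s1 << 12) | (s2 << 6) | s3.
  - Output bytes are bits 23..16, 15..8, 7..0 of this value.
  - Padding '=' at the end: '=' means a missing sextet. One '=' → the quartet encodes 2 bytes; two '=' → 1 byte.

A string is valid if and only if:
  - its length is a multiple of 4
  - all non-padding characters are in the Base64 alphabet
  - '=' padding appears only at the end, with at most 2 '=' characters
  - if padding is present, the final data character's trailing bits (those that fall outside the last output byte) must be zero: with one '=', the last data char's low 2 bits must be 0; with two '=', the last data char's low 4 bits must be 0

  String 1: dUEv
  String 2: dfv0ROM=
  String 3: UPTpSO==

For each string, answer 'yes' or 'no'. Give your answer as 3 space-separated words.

String 1: 'dUEv' → valid
String 2: 'dfv0ROM=' → valid
String 3: 'UPTpSO==' → invalid (bad trailing bits)

Answer: yes yes no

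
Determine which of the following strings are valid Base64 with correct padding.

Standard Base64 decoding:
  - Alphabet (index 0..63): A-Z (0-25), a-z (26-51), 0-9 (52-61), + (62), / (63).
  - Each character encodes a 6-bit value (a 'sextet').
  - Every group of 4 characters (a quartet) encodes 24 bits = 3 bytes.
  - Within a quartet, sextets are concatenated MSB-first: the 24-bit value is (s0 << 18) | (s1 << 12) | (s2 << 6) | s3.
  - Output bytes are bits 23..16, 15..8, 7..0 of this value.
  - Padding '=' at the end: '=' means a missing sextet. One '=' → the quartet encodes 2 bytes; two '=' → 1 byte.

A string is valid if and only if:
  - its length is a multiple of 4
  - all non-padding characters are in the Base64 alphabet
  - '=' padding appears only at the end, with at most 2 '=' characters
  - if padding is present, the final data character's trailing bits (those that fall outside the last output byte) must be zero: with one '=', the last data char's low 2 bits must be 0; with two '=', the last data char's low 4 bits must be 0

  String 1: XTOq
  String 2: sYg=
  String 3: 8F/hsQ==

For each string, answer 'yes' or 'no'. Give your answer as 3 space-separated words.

String 1: 'XTOq' → valid
String 2: 'sYg=' → valid
String 3: '8F/hsQ==' → valid

Answer: yes yes yes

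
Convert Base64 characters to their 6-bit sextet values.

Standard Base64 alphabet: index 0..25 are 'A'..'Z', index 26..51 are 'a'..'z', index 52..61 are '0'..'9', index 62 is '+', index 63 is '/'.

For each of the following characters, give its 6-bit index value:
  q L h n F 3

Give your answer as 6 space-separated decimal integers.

Answer: 42 11 33 39 5 55

Derivation:
'q': a..z range, 26 + ord('q') − ord('a') = 42
'L': A..Z range, ord('L') − ord('A') = 11
'h': a..z range, 26 + ord('h') − ord('a') = 33
'n': a..z range, 26 + ord('n') − ord('a') = 39
'F': A..Z range, ord('F') − ord('A') = 5
'3': 0..9 range, 52 + ord('3') − ord('0') = 55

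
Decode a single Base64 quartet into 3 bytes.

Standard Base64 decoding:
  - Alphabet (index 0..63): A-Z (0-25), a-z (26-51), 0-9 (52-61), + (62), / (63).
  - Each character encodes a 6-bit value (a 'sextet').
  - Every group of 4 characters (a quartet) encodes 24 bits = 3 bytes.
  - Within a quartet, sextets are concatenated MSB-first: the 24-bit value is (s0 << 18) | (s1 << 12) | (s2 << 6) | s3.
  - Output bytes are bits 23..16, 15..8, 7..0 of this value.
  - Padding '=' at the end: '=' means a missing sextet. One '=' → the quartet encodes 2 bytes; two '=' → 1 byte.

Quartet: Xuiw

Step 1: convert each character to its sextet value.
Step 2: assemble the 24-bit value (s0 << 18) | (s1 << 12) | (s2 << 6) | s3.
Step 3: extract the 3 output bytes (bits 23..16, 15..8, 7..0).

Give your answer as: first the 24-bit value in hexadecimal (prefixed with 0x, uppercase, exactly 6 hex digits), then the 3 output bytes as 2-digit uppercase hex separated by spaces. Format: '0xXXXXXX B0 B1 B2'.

Answer: 0x5EE8B0 5E E8 B0

Derivation:
Sextets: X=23, u=46, i=34, w=48
24-bit: (23<<18) | (46<<12) | (34<<6) | 48
      = 0x5C0000 | 0x02E000 | 0x000880 | 0x000030
      = 0x5EE8B0
Bytes: (v>>16)&0xFF=5E, (v>>8)&0xFF=E8, v&0xFF=B0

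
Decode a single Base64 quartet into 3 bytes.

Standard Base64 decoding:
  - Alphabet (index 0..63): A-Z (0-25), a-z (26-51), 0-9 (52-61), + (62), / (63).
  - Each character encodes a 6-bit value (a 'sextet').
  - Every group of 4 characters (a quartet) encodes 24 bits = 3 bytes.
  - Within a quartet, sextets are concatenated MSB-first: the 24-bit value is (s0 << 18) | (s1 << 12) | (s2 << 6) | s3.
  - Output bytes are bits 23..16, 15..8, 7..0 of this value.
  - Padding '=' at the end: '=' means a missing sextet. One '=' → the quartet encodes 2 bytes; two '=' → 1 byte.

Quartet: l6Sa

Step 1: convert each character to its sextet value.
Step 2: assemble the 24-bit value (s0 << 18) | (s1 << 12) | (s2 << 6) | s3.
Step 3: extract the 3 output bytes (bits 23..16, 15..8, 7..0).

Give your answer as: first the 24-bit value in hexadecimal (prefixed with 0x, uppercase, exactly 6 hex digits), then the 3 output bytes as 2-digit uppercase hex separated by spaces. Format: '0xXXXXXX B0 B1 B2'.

Answer: 0x97A49A 97 A4 9A

Derivation:
Sextets: l=37, 6=58, S=18, a=26
24-bit: (37<<18) | (58<<12) | (18<<6) | 26
      = 0x940000 | 0x03A000 | 0x000480 | 0x00001A
      = 0x97A49A
Bytes: (v>>16)&0xFF=97, (v>>8)&0xFF=A4, v&0xFF=9A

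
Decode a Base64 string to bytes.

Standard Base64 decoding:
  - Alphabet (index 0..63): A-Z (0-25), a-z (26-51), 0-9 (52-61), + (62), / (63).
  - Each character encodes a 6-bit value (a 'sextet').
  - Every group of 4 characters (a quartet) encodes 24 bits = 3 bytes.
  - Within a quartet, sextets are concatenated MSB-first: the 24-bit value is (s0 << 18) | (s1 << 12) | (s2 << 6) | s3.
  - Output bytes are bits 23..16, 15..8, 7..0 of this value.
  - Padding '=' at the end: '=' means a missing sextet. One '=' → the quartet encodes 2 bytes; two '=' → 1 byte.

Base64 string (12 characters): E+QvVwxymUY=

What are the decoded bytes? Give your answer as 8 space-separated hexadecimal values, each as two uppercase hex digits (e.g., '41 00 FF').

Answer: 13 E4 2F 57 0C 72 99 46

Derivation:
After char 0 ('E'=4): chars_in_quartet=1 acc=0x4 bytes_emitted=0
After char 1 ('+'=62): chars_in_quartet=2 acc=0x13E bytes_emitted=0
After char 2 ('Q'=16): chars_in_quartet=3 acc=0x4F90 bytes_emitted=0
After char 3 ('v'=47): chars_in_quartet=4 acc=0x13E42F -> emit 13 E4 2F, reset; bytes_emitted=3
After char 4 ('V'=21): chars_in_quartet=1 acc=0x15 bytes_emitted=3
After char 5 ('w'=48): chars_in_quartet=2 acc=0x570 bytes_emitted=3
After char 6 ('x'=49): chars_in_quartet=3 acc=0x15C31 bytes_emitted=3
After char 7 ('y'=50): chars_in_quartet=4 acc=0x570C72 -> emit 57 0C 72, reset; bytes_emitted=6
After char 8 ('m'=38): chars_in_quartet=1 acc=0x26 bytes_emitted=6
After char 9 ('U'=20): chars_in_quartet=2 acc=0x994 bytes_emitted=6
After char 10 ('Y'=24): chars_in_quartet=3 acc=0x26518 bytes_emitted=6
Padding '=': partial quartet acc=0x26518 -> emit 99 46; bytes_emitted=8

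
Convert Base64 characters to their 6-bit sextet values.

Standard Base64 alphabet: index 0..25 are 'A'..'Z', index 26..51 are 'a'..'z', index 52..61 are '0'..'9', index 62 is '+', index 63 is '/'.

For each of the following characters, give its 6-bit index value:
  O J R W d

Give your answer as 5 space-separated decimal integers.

'O': A..Z range, ord('O') − ord('A') = 14
'J': A..Z range, ord('J') − ord('A') = 9
'R': A..Z range, ord('R') − ord('A') = 17
'W': A..Z range, ord('W') − ord('A') = 22
'd': a..z range, 26 + ord('d') − ord('a') = 29

Answer: 14 9 17 22 29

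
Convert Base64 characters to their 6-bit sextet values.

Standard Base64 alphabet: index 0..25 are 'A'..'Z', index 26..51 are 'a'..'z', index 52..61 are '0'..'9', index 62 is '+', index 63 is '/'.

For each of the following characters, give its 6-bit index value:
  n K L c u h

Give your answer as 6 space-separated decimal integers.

'n': a..z range, 26 + ord('n') − ord('a') = 39
'K': A..Z range, ord('K') − ord('A') = 10
'L': A..Z range, ord('L') − ord('A') = 11
'c': a..z range, 26 + ord('c') − ord('a') = 28
'u': a..z range, 26 + ord('u') − ord('a') = 46
'h': a..z range, 26 + ord('h') − ord('a') = 33

Answer: 39 10 11 28 46 33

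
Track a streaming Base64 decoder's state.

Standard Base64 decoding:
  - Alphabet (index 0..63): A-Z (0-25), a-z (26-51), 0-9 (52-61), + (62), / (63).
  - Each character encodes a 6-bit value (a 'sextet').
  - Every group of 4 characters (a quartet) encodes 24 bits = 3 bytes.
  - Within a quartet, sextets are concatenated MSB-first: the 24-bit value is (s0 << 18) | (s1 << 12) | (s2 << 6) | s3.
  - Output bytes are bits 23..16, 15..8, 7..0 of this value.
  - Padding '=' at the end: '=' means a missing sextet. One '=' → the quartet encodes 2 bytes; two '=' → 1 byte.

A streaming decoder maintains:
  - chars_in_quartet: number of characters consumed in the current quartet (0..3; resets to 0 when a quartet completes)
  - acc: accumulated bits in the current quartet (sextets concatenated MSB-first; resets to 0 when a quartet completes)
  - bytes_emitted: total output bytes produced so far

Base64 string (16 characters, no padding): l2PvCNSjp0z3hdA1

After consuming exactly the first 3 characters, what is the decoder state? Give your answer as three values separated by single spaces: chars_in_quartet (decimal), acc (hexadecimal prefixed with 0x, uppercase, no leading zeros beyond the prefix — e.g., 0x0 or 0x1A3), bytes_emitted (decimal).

After char 0 ('l'=37): chars_in_quartet=1 acc=0x25 bytes_emitted=0
After char 1 ('2'=54): chars_in_quartet=2 acc=0x976 bytes_emitted=0
After char 2 ('P'=15): chars_in_quartet=3 acc=0x25D8F bytes_emitted=0

Answer: 3 0x25D8F 0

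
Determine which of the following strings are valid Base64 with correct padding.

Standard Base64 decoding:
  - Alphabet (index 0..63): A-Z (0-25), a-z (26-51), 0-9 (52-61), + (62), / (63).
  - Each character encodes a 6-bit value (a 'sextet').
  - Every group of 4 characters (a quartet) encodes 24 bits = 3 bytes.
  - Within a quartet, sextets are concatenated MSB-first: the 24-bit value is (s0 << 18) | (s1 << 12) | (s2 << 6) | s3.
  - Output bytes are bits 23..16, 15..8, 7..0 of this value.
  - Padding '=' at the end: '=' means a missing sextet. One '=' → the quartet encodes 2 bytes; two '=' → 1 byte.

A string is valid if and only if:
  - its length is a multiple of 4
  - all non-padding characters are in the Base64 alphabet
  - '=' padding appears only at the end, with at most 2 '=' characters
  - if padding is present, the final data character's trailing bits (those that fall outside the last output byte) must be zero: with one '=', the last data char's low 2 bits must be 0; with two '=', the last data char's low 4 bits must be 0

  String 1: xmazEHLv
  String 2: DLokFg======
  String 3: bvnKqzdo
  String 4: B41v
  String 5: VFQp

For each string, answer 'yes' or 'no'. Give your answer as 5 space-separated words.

Answer: yes no yes yes yes

Derivation:
String 1: 'xmazEHLv' → valid
String 2: 'DLokFg======' → invalid (6 pad chars (max 2))
String 3: 'bvnKqzdo' → valid
String 4: 'B41v' → valid
String 5: 'VFQp' → valid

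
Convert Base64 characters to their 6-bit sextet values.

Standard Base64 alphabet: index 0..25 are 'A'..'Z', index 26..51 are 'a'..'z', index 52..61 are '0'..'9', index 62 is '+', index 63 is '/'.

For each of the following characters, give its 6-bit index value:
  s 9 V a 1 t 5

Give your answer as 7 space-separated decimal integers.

's': a..z range, 26 + ord('s') − ord('a') = 44
'9': 0..9 range, 52 + ord('9') − ord('0') = 61
'V': A..Z range, ord('V') − ord('A') = 21
'a': a..z range, 26 + ord('a') − ord('a') = 26
'1': 0..9 range, 52 + ord('1') − ord('0') = 53
't': a..z range, 26 + ord('t') − ord('a') = 45
'5': 0..9 range, 52 + ord('5') − ord('0') = 57

Answer: 44 61 21 26 53 45 57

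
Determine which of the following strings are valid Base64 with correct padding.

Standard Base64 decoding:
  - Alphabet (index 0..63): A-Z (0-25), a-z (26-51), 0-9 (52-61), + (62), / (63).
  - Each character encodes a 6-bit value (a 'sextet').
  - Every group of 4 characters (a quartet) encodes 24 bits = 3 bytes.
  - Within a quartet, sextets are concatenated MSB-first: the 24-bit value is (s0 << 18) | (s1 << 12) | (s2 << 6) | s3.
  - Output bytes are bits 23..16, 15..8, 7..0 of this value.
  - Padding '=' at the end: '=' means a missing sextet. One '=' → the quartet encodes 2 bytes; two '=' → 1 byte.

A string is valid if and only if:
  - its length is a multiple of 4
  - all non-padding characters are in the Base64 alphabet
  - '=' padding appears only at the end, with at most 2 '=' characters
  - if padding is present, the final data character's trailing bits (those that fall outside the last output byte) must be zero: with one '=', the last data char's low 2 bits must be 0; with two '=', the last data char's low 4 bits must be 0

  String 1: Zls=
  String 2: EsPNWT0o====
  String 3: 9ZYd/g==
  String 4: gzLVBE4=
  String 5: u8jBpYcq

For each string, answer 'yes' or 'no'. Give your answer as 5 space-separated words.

String 1: 'Zls=' → valid
String 2: 'EsPNWT0o====' → invalid (4 pad chars (max 2))
String 3: '9ZYd/g==' → valid
String 4: 'gzLVBE4=' → valid
String 5: 'u8jBpYcq' → valid

Answer: yes no yes yes yes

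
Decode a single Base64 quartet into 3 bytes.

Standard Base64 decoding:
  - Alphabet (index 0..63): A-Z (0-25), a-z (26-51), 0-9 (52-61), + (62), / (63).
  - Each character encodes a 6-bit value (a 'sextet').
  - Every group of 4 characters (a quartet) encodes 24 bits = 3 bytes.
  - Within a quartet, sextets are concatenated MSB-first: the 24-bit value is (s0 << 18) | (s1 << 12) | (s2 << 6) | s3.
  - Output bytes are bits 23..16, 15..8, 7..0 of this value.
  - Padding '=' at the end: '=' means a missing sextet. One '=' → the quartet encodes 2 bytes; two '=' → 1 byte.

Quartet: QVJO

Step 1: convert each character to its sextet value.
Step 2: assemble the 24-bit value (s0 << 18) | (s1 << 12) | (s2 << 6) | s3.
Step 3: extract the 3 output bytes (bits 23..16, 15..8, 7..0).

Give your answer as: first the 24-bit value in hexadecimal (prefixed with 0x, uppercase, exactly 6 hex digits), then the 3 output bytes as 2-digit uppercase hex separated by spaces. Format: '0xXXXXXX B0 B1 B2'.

Sextets: Q=16, V=21, J=9, O=14
24-bit: (16<<18) | (21<<12) | (9<<6) | 14
      = 0x400000 | 0x015000 | 0x000240 | 0x00000E
      = 0x41524E
Bytes: (v>>16)&0xFF=41, (v>>8)&0xFF=52, v&0xFF=4E

Answer: 0x41524E 41 52 4E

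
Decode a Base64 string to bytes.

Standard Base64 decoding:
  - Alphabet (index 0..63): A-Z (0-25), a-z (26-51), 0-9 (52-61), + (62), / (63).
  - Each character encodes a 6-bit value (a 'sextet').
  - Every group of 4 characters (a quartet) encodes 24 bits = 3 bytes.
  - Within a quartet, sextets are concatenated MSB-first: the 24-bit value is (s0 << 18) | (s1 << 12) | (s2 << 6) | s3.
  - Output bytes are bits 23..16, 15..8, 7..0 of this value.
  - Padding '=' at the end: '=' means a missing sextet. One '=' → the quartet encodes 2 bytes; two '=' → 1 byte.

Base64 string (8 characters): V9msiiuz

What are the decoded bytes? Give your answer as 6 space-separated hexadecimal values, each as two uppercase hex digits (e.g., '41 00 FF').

After char 0 ('V'=21): chars_in_quartet=1 acc=0x15 bytes_emitted=0
After char 1 ('9'=61): chars_in_quartet=2 acc=0x57D bytes_emitted=0
After char 2 ('m'=38): chars_in_quartet=3 acc=0x15F66 bytes_emitted=0
After char 3 ('s'=44): chars_in_quartet=4 acc=0x57D9AC -> emit 57 D9 AC, reset; bytes_emitted=3
After char 4 ('i'=34): chars_in_quartet=1 acc=0x22 bytes_emitted=3
After char 5 ('i'=34): chars_in_quartet=2 acc=0x8A2 bytes_emitted=3
After char 6 ('u'=46): chars_in_quartet=3 acc=0x228AE bytes_emitted=3
After char 7 ('z'=51): chars_in_quartet=4 acc=0x8A2BB3 -> emit 8A 2B B3, reset; bytes_emitted=6

Answer: 57 D9 AC 8A 2B B3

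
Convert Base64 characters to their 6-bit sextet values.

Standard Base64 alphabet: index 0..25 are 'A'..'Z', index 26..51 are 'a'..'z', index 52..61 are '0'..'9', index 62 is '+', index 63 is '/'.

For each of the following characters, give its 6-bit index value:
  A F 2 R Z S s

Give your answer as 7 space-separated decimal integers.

Answer: 0 5 54 17 25 18 44

Derivation:
'A': A..Z range, ord('A') − ord('A') = 0
'F': A..Z range, ord('F') − ord('A') = 5
'2': 0..9 range, 52 + ord('2') − ord('0') = 54
'R': A..Z range, ord('R') − ord('A') = 17
'Z': A..Z range, ord('Z') − ord('A') = 25
'S': A..Z range, ord('S') − ord('A') = 18
's': a..z range, 26 + ord('s') − ord('a') = 44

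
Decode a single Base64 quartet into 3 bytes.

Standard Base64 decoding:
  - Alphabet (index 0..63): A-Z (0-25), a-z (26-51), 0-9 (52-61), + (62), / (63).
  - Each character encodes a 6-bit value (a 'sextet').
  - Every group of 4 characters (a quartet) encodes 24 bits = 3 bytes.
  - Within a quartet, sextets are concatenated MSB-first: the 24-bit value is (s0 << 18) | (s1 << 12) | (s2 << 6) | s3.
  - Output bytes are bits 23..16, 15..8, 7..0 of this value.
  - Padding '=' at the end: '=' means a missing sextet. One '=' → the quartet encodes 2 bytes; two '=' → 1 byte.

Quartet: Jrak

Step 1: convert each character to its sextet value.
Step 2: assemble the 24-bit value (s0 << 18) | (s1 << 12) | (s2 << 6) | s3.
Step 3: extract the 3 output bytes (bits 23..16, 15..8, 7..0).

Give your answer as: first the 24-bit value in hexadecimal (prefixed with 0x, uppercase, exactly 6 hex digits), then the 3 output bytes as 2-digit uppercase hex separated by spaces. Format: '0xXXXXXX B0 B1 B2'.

Answer: 0x26B6A4 26 B6 A4

Derivation:
Sextets: J=9, r=43, a=26, k=36
24-bit: (9<<18) | (43<<12) | (26<<6) | 36
      = 0x240000 | 0x02B000 | 0x000680 | 0x000024
      = 0x26B6A4
Bytes: (v>>16)&0xFF=26, (v>>8)&0xFF=B6, v&0xFF=A4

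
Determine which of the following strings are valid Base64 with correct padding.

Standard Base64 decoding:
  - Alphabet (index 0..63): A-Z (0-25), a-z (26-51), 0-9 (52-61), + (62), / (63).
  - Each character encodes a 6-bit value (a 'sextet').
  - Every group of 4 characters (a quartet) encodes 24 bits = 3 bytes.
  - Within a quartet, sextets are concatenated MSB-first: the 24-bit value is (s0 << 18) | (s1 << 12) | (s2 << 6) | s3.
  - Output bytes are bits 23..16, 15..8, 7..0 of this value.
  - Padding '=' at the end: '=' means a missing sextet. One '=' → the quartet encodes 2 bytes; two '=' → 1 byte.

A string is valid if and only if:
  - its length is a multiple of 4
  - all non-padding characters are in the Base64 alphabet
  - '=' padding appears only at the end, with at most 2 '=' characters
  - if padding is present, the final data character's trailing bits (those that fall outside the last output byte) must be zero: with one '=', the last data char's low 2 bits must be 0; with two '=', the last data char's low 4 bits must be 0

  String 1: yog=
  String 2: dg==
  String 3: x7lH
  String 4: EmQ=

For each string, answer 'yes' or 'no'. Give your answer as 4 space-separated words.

String 1: 'yog=' → valid
String 2: 'dg==' → valid
String 3: 'x7lH' → valid
String 4: 'EmQ=' → valid

Answer: yes yes yes yes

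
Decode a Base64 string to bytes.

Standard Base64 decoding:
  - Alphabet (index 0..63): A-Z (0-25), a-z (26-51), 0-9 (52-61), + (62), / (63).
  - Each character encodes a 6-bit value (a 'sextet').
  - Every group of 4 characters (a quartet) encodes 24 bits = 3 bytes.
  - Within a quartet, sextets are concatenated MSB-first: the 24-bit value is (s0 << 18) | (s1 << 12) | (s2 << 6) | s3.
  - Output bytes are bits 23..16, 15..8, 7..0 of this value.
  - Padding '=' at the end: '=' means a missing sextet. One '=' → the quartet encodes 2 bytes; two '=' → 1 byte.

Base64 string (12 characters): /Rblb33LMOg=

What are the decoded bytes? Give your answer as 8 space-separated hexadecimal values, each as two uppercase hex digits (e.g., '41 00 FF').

After char 0 ('/'=63): chars_in_quartet=1 acc=0x3F bytes_emitted=0
After char 1 ('R'=17): chars_in_quartet=2 acc=0xFD1 bytes_emitted=0
After char 2 ('b'=27): chars_in_quartet=3 acc=0x3F45B bytes_emitted=0
After char 3 ('l'=37): chars_in_quartet=4 acc=0xFD16E5 -> emit FD 16 E5, reset; bytes_emitted=3
After char 4 ('b'=27): chars_in_quartet=1 acc=0x1B bytes_emitted=3
After char 5 ('3'=55): chars_in_quartet=2 acc=0x6F7 bytes_emitted=3
After char 6 ('3'=55): chars_in_quartet=3 acc=0x1BDF7 bytes_emitted=3
After char 7 ('L'=11): chars_in_quartet=4 acc=0x6F7DCB -> emit 6F 7D CB, reset; bytes_emitted=6
After char 8 ('M'=12): chars_in_quartet=1 acc=0xC bytes_emitted=6
After char 9 ('O'=14): chars_in_quartet=2 acc=0x30E bytes_emitted=6
After char 10 ('g'=32): chars_in_quartet=3 acc=0xC3A0 bytes_emitted=6
Padding '=': partial quartet acc=0xC3A0 -> emit 30 E8; bytes_emitted=8

Answer: FD 16 E5 6F 7D CB 30 E8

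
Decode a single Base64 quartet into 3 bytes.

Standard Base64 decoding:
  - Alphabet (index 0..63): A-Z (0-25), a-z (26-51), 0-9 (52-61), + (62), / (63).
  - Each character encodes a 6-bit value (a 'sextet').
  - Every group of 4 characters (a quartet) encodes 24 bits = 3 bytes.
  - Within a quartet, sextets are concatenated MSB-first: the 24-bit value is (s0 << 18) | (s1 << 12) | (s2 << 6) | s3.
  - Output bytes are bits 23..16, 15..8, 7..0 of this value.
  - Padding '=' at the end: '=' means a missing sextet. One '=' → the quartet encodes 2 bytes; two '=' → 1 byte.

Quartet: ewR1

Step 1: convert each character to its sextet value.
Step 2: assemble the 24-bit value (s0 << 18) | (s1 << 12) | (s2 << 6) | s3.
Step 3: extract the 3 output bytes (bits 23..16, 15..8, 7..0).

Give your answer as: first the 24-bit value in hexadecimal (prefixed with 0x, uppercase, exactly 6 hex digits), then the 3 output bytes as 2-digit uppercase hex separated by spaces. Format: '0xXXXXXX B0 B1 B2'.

Answer: 0x7B0475 7B 04 75

Derivation:
Sextets: e=30, w=48, R=17, 1=53
24-bit: (30<<18) | (48<<12) | (17<<6) | 53
      = 0x780000 | 0x030000 | 0x000440 | 0x000035
      = 0x7B0475
Bytes: (v>>16)&0xFF=7B, (v>>8)&0xFF=04, v&0xFF=75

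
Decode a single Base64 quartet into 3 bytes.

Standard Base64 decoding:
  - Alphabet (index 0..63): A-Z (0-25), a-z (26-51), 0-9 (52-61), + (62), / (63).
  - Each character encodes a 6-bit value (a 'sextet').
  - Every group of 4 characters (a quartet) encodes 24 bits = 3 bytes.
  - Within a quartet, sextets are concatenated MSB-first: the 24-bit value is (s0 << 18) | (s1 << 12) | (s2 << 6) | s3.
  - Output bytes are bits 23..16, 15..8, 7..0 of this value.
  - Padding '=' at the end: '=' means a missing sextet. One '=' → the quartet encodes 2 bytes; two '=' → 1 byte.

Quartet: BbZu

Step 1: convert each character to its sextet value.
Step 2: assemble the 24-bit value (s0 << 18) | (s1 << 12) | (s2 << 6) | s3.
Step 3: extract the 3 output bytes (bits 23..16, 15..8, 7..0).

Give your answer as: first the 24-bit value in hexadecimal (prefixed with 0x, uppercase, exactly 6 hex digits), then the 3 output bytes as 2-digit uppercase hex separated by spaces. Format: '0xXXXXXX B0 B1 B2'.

Answer: 0x05B66E 05 B6 6E

Derivation:
Sextets: B=1, b=27, Z=25, u=46
24-bit: (1<<18) | (27<<12) | (25<<6) | 46
      = 0x040000 | 0x01B000 | 0x000640 | 0x00002E
      = 0x05B66E
Bytes: (v>>16)&0xFF=05, (v>>8)&0xFF=B6, v&0xFF=6E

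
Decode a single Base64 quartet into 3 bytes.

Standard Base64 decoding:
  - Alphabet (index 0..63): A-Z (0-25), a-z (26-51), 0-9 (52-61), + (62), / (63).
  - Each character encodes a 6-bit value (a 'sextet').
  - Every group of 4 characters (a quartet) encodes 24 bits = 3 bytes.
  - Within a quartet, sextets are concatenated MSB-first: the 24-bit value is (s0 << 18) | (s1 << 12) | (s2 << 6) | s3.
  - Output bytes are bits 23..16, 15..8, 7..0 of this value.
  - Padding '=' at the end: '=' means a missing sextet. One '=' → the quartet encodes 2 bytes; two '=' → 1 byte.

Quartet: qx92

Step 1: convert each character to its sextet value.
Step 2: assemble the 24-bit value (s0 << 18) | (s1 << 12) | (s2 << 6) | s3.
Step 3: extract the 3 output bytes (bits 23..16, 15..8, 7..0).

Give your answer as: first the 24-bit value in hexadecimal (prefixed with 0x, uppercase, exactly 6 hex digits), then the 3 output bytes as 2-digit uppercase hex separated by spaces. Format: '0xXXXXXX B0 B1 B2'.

Sextets: q=42, x=49, 9=61, 2=54
24-bit: (42<<18) | (49<<12) | (61<<6) | 54
      = 0xA80000 | 0x031000 | 0x000F40 | 0x000036
      = 0xAB1F76
Bytes: (v>>16)&0xFF=AB, (v>>8)&0xFF=1F, v&0xFF=76

Answer: 0xAB1F76 AB 1F 76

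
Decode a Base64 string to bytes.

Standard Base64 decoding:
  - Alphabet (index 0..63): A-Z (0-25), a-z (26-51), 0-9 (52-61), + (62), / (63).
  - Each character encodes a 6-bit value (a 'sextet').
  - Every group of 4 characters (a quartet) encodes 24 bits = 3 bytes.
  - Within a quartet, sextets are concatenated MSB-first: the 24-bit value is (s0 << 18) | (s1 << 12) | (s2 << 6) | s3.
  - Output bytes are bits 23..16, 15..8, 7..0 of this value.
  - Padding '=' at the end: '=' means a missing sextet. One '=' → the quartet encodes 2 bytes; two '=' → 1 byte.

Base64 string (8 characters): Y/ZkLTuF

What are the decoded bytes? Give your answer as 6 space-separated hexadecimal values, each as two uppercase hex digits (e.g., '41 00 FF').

Answer: 63 F6 64 2D 3B 85

Derivation:
After char 0 ('Y'=24): chars_in_quartet=1 acc=0x18 bytes_emitted=0
After char 1 ('/'=63): chars_in_quartet=2 acc=0x63F bytes_emitted=0
After char 2 ('Z'=25): chars_in_quartet=3 acc=0x18FD9 bytes_emitted=0
After char 3 ('k'=36): chars_in_quartet=4 acc=0x63F664 -> emit 63 F6 64, reset; bytes_emitted=3
After char 4 ('L'=11): chars_in_quartet=1 acc=0xB bytes_emitted=3
After char 5 ('T'=19): chars_in_quartet=2 acc=0x2D3 bytes_emitted=3
After char 6 ('u'=46): chars_in_quartet=3 acc=0xB4EE bytes_emitted=3
After char 7 ('F'=5): chars_in_quartet=4 acc=0x2D3B85 -> emit 2D 3B 85, reset; bytes_emitted=6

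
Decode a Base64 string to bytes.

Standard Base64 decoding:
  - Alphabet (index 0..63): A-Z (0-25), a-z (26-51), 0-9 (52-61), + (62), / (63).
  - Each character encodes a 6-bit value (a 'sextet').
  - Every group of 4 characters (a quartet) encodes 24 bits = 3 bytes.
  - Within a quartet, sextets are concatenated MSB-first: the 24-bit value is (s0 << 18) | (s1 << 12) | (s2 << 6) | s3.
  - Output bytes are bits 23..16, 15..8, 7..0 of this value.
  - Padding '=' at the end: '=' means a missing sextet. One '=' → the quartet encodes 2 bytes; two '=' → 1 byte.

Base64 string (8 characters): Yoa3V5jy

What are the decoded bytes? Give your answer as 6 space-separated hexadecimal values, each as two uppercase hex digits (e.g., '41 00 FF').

After char 0 ('Y'=24): chars_in_quartet=1 acc=0x18 bytes_emitted=0
After char 1 ('o'=40): chars_in_quartet=2 acc=0x628 bytes_emitted=0
After char 2 ('a'=26): chars_in_quartet=3 acc=0x18A1A bytes_emitted=0
After char 3 ('3'=55): chars_in_quartet=4 acc=0x6286B7 -> emit 62 86 B7, reset; bytes_emitted=3
After char 4 ('V'=21): chars_in_quartet=1 acc=0x15 bytes_emitted=3
After char 5 ('5'=57): chars_in_quartet=2 acc=0x579 bytes_emitted=3
After char 6 ('j'=35): chars_in_quartet=3 acc=0x15E63 bytes_emitted=3
After char 7 ('y'=50): chars_in_quartet=4 acc=0x5798F2 -> emit 57 98 F2, reset; bytes_emitted=6

Answer: 62 86 B7 57 98 F2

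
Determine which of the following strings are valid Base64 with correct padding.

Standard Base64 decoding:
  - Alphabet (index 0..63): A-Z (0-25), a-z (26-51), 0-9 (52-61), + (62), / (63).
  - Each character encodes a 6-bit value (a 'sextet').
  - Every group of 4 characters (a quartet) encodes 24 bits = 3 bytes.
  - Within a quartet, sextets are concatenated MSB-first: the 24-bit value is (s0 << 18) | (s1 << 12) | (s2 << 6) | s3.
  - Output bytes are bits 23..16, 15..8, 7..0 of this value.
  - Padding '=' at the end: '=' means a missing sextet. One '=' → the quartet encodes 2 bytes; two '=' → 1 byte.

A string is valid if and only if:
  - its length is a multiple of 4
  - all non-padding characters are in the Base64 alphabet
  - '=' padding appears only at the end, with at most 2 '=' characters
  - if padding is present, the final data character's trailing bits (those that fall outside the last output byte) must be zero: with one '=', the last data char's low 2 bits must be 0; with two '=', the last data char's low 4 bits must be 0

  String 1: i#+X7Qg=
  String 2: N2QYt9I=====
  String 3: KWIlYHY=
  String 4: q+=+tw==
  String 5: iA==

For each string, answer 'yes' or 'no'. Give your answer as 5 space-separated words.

String 1: 'i#+X7Qg=' → invalid (bad char(s): ['#'])
String 2: 'N2QYt9I=====' → invalid (5 pad chars (max 2))
String 3: 'KWIlYHY=' → valid
String 4: 'q+=+tw==' → invalid (bad char(s): ['=']; '=' in middle)
String 5: 'iA==' → valid

Answer: no no yes no yes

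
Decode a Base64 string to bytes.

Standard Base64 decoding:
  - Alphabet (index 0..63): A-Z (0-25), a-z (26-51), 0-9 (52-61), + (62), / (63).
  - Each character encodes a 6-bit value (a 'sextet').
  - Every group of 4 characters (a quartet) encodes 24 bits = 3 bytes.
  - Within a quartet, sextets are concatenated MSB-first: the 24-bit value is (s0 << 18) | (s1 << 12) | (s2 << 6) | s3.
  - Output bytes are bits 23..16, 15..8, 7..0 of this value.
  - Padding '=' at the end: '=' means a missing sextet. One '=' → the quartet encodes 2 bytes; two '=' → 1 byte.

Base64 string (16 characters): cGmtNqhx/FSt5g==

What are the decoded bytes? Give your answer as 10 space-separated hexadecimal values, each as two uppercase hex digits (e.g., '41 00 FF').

After char 0 ('c'=28): chars_in_quartet=1 acc=0x1C bytes_emitted=0
After char 1 ('G'=6): chars_in_quartet=2 acc=0x706 bytes_emitted=0
After char 2 ('m'=38): chars_in_quartet=3 acc=0x1C1A6 bytes_emitted=0
After char 3 ('t'=45): chars_in_quartet=4 acc=0x7069AD -> emit 70 69 AD, reset; bytes_emitted=3
After char 4 ('N'=13): chars_in_quartet=1 acc=0xD bytes_emitted=3
After char 5 ('q'=42): chars_in_quartet=2 acc=0x36A bytes_emitted=3
After char 6 ('h'=33): chars_in_quartet=3 acc=0xDAA1 bytes_emitted=3
After char 7 ('x'=49): chars_in_quartet=4 acc=0x36A871 -> emit 36 A8 71, reset; bytes_emitted=6
After char 8 ('/'=63): chars_in_quartet=1 acc=0x3F bytes_emitted=6
After char 9 ('F'=5): chars_in_quartet=2 acc=0xFC5 bytes_emitted=6
After char 10 ('S'=18): chars_in_quartet=3 acc=0x3F152 bytes_emitted=6
After char 11 ('t'=45): chars_in_quartet=4 acc=0xFC54AD -> emit FC 54 AD, reset; bytes_emitted=9
After char 12 ('5'=57): chars_in_quartet=1 acc=0x39 bytes_emitted=9
After char 13 ('g'=32): chars_in_quartet=2 acc=0xE60 bytes_emitted=9
Padding '==': partial quartet acc=0xE60 -> emit E6; bytes_emitted=10

Answer: 70 69 AD 36 A8 71 FC 54 AD E6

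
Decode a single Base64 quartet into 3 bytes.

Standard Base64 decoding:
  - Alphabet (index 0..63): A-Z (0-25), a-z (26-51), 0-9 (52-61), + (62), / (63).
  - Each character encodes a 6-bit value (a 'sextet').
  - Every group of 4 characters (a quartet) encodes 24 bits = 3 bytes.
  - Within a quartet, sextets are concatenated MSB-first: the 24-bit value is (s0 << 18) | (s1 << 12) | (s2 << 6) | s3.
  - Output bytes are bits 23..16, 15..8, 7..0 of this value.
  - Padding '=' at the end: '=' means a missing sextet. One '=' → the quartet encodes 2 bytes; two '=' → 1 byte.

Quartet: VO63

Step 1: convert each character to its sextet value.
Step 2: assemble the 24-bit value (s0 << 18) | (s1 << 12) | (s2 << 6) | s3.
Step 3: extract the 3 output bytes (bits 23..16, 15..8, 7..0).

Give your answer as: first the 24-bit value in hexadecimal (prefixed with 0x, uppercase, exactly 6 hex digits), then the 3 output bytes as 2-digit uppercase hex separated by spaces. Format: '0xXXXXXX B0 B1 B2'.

Sextets: V=21, O=14, 6=58, 3=55
24-bit: (21<<18) | (14<<12) | (58<<6) | 55
      = 0x540000 | 0x00E000 | 0x000E80 | 0x000037
      = 0x54EEB7
Bytes: (v>>16)&0xFF=54, (v>>8)&0xFF=EE, v&0xFF=B7

Answer: 0x54EEB7 54 EE B7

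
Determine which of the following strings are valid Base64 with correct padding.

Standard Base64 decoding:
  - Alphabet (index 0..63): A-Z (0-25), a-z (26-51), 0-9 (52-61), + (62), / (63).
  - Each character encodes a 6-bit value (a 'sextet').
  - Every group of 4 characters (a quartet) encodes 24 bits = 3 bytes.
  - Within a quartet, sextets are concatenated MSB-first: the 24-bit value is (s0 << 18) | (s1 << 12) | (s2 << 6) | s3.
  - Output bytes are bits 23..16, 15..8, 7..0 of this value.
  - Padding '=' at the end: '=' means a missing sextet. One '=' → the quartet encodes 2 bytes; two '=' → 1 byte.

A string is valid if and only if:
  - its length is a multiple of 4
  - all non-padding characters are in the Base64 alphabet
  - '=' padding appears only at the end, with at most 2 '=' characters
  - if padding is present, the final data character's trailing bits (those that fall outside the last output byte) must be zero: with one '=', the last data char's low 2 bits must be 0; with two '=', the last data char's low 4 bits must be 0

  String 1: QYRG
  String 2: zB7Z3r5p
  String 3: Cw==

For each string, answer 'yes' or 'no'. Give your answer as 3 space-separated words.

Answer: yes yes yes

Derivation:
String 1: 'QYRG' → valid
String 2: 'zB7Z3r5p' → valid
String 3: 'Cw==' → valid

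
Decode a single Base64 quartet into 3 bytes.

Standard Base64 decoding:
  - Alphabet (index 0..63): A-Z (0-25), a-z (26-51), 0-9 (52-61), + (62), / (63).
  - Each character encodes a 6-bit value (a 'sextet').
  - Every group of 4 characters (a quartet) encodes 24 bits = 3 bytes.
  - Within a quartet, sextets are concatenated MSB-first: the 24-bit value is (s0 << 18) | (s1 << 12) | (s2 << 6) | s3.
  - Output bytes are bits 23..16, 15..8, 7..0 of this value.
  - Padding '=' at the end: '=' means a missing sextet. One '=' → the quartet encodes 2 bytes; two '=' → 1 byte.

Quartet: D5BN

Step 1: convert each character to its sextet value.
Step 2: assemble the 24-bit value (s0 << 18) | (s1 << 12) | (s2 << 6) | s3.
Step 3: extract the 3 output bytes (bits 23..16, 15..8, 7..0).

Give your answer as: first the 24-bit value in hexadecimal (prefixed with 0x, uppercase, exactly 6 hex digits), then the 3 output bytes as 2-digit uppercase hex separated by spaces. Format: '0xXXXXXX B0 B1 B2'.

Answer: 0x0F904D 0F 90 4D

Derivation:
Sextets: D=3, 5=57, B=1, N=13
24-bit: (3<<18) | (57<<12) | (1<<6) | 13
      = 0x0C0000 | 0x039000 | 0x000040 | 0x00000D
      = 0x0F904D
Bytes: (v>>16)&0xFF=0F, (v>>8)&0xFF=90, v&0xFF=4D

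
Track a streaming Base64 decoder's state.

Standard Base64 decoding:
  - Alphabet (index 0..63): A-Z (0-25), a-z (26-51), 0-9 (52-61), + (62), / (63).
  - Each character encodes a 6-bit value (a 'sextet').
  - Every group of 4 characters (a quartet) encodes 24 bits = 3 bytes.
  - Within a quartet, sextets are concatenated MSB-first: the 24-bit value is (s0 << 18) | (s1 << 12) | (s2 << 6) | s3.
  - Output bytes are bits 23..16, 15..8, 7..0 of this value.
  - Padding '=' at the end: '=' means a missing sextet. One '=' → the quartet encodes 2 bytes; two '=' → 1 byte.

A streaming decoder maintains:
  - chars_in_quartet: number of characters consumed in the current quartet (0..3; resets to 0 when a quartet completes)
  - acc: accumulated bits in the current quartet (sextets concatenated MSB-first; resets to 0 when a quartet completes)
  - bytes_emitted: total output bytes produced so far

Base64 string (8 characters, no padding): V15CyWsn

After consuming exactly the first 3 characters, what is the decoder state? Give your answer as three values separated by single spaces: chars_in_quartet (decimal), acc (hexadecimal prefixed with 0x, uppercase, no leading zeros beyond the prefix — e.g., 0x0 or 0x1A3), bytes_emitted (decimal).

After char 0 ('V'=21): chars_in_quartet=1 acc=0x15 bytes_emitted=0
After char 1 ('1'=53): chars_in_quartet=2 acc=0x575 bytes_emitted=0
After char 2 ('5'=57): chars_in_quartet=3 acc=0x15D79 bytes_emitted=0

Answer: 3 0x15D79 0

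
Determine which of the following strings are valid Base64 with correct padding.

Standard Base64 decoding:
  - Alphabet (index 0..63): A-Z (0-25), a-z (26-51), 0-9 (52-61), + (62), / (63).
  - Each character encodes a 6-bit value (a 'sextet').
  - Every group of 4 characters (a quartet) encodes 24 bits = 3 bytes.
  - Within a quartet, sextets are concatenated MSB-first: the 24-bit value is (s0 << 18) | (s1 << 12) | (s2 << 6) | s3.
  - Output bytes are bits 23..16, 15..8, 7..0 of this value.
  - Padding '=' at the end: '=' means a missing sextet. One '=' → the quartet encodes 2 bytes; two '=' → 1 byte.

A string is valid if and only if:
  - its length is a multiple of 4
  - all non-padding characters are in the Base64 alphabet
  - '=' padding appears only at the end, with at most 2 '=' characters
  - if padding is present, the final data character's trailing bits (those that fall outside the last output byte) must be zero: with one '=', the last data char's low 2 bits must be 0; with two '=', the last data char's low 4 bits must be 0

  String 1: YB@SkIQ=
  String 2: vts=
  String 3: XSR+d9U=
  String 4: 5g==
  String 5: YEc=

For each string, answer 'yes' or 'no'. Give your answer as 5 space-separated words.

Answer: no yes yes yes yes

Derivation:
String 1: 'YB@SkIQ=' → invalid (bad char(s): ['@'])
String 2: 'vts=' → valid
String 3: 'XSR+d9U=' → valid
String 4: '5g==' → valid
String 5: 'YEc=' → valid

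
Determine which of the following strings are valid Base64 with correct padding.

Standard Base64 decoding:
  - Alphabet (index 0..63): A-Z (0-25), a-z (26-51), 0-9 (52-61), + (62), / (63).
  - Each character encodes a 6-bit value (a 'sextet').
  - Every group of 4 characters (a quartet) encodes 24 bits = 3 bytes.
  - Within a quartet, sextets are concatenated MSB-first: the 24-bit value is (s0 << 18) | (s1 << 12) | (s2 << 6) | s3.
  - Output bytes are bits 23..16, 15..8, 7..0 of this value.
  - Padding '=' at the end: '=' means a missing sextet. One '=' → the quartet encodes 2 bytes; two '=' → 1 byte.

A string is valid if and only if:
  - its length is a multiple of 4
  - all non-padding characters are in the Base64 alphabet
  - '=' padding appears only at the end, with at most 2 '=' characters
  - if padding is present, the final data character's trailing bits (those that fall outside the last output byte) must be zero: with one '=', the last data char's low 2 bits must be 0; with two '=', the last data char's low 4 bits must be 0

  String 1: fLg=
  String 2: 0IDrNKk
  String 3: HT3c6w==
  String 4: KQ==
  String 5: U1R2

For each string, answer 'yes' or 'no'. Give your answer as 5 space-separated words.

String 1: 'fLg=' → valid
String 2: '0IDrNKk' → invalid (len=7 not mult of 4)
String 3: 'HT3c6w==' → valid
String 4: 'KQ==' → valid
String 5: 'U1R2' → valid

Answer: yes no yes yes yes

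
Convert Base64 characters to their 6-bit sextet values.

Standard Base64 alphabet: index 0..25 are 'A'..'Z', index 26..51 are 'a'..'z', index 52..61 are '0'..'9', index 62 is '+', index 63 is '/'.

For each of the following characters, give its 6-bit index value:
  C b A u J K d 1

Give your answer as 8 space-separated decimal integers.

'C': A..Z range, ord('C') − ord('A') = 2
'b': a..z range, 26 + ord('b') − ord('a') = 27
'A': A..Z range, ord('A') − ord('A') = 0
'u': a..z range, 26 + ord('u') − ord('a') = 46
'J': A..Z range, ord('J') − ord('A') = 9
'K': A..Z range, ord('K') − ord('A') = 10
'd': a..z range, 26 + ord('d') − ord('a') = 29
'1': 0..9 range, 52 + ord('1') − ord('0') = 53

Answer: 2 27 0 46 9 10 29 53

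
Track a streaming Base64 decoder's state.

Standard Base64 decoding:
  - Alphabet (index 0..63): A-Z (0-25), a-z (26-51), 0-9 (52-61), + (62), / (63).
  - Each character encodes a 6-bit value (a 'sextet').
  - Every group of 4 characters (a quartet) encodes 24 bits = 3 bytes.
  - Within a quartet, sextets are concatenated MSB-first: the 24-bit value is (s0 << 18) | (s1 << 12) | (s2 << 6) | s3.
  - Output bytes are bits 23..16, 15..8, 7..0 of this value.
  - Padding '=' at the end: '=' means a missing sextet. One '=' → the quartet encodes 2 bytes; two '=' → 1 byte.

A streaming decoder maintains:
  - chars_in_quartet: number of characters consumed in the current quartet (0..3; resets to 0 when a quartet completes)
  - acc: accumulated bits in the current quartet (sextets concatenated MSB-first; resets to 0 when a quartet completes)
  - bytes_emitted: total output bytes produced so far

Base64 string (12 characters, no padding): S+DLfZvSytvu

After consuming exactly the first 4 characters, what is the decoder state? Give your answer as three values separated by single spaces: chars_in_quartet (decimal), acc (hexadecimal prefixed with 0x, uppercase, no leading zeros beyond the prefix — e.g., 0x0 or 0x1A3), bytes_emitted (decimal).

After char 0 ('S'=18): chars_in_quartet=1 acc=0x12 bytes_emitted=0
After char 1 ('+'=62): chars_in_quartet=2 acc=0x4BE bytes_emitted=0
After char 2 ('D'=3): chars_in_quartet=3 acc=0x12F83 bytes_emitted=0
After char 3 ('L'=11): chars_in_quartet=4 acc=0x4BE0CB -> emit 4B E0 CB, reset; bytes_emitted=3

Answer: 0 0x0 3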